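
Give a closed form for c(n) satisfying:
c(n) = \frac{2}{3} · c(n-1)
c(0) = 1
Pure geometric recurrence with ratio \frac{2}{3}.
By induction c(n) = c(0) · (\frac{2}{3})^n = \left(\frac{2}{3}\right)^{n}.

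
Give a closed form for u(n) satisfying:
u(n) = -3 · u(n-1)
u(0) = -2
Pure geometric recurrence with ratio -3.
By induction u(n) = u(0) · (-3)^n = - 2 \left(-3\right)^{n}.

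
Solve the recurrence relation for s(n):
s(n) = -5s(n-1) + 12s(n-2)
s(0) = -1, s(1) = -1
Characteristic equation: x² + 5x - 12 = 0.
Discriminant Δ = (-5)² + 4·(12) = 73.
Roots r₁,₂ = (-5 ± √73)/2, so r₁ = - \frac{5}{2} + \frac{\sqrt{73}}{2}, r₂ = - \frac{\sqrt{73}}{2} - \frac{5}{2}.
General solution: s(n) = A·r₁^n + B·r₂^n.
From the initial conditions, A + B = -1 and r₁A + r₂B = -1.
Since r₁ - r₂ = √73: A = (-1 - (-1)r₂)/√73 = - \frac{1}{2} - \frac{7 \sqrt{73}}{146}, and B = -1 - A = - \frac{1}{2} + \frac{7 \sqrt{73}}{146}.
So s(n) = \left(- \frac{1}{2} - \frac{7 \sqrt{73}}{146}\right)\left(- \frac{5}{2} + \frac{\sqrt{73}}{2}\right)^n + \left(- \frac{1}{2} + \frac{7 \sqrt{73}}{146}\right)\left(- \frac{\sqrt{73}}{2} - \frac{5}{2}\right)^n.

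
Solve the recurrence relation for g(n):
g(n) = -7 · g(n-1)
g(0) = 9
Pure geometric recurrence with ratio -7.
By induction g(n) = g(0) · (-7)^n = 9 \left(-7\right)^{n}.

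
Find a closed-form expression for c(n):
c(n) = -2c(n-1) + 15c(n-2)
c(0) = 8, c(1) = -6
Characteristic equation: x² + 2x - 15 = 0, which factors as (x - (3))(x - (-5)) = 0.
Roots r₁ = 3, r₂ = -5 (distinct).
General solution: c(n) = A·(3)^n + B·(-5)^n.
From c(0) = 8: A + B = 8.
From c(1) = -6: 3A - 5B = -6.
Solving: A = \frac{17}{4}, B = \frac{15}{4}.
So c(n) = \frac{15 \left(-5\right)^{n}}{4} + \frac{17 \cdot 3^{n}}{4}.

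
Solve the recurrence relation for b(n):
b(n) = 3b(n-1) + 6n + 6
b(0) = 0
First-order linear with linear forcing.
Homogeneous solution: b_h(n) = A·(3)^n.
Try particular b_p(n) = pn + q. Substituting:
  pn + q = 3(p(n-1) + q) + 6n + 6.
Matching the n-coefficient: p = 3p + 6 ⇒ p = -3.
Matching constants: q = -3p + 3q + 6 ⇒ q = - \frac{15}{2}.
General: b(n) = A·(3)^n - 3 n - \frac{15}{2}.
Apply b(0) = 0: A - \frac{15}{2} = 0 ⇒ A = \frac{15}{2}.
So b(n) = \frac{15 \cdot 3^{n}}{2} - 3 n - \frac{15}{2}.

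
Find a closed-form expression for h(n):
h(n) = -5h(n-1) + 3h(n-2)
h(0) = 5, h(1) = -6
Characteristic equation: x² + 5x - 3 = 0.
Discriminant Δ = (-5)² + 4·(3) = 37.
Roots r₁,₂ = (-5 ± √37)/2, so r₁ = - \frac{5}{2} + \frac{\sqrt{37}}{2}, r₂ = - \frac{\sqrt{37}}{2} - \frac{5}{2}.
General solution: h(n) = A·r₁^n + B·r₂^n.
From the initial conditions, A + B = 5 and r₁A + r₂B = -6.
Since r₁ - r₂ = √37: A = (-6 - (5)r₂)/√37 = \frac{13 \sqrt{37}}{74} + \frac{5}{2}, and B = 5 - A = \frac{5}{2} - \frac{13 \sqrt{37}}{74}.
So h(n) = \left(\frac{13 \sqrt{37}}{74} + \frac{5}{2}\right)\left(- \frac{5}{2} + \frac{\sqrt{37}}{2}\right)^n + \left(\frac{5}{2} - \frac{13 \sqrt{37}}{74}\right)\left(- \frac{\sqrt{37}}{2} - \frac{5}{2}\right)^n.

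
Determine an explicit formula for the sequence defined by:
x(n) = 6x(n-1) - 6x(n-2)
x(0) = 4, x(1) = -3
Characteristic equation: x² - 6x + 6 = 0.
Discriminant Δ = (6)² + 4·(-6) = 12.
Roots r₁,₂ = (6 ± √12)/2, so r₁ = \sqrt{3} + 3, r₂ = 3 - \sqrt{3}.
General solution: x(n) = A·r₁^n + B·r₂^n.
From the initial conditions, A + B = 4 and r₁A + r₂B = -3.
Since r₁ - r₂ = √12: A = (-3 - (4)r₂)/√12 = 2 - \frac{5 \sqrt{3}}{2}, and B = 4 - A = 2 + \frac{5 \sqrt{3}}{2}.
So x(n) = \left(2 - \frac{5 \sqrt{3}}{2}\right)\left(\sqrt{3} + 3\right)^n + \left(2 + \frac{5 \sqrt{3}}{2}\right)\left(3 - \sqrt{3}\right)^n.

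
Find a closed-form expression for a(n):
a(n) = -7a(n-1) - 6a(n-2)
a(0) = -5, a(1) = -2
Characteristic equation: x² + 7x + 6 = 0, which factors as (x - (-6))(x - (-1)) = 0.
Roots r₁ = -6, r₂ = -1 (distinct).
General solution: a(n) = A·(-6)^n + B·(-1)^n.
From a(0) = -5: A + B = -5.
From a(1) = -2: -6A - B = -2.
Solving: A = \frac{7}{5}, B = - \frac{32}{5}.
So a(n) = - \frac{32 \left(-1\right)^{n}}{5} + \frac{7 \left(-6\right)^{n}}{5}.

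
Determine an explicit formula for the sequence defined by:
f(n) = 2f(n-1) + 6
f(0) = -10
First-order linear non-homogeneous.
Homogeneous solution: f_h(n) = A·(2)^n.
Try constant particular solution f_p = K: K = 2K + 6 ⇒ K = -6.
General: f(n) = A·(2)^n - 6.
Apply f(0) = -10: A - 6 = -10 ⇒ A = -4.
So f(n) = - 4 \cdot 2^{n} - 6.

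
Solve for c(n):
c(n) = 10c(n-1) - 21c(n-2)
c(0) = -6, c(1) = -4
Characteristic equation: x² - 10x + 21 = 0, which factors as (x - (3))(x - (7)) = 0.
Roots r₁ = 3, r₂ = 7 (distinct).
General solution: c(n) = A·(3)^n + B·(7)^n.
From c(0) = -6: A + B = -6.
From c(1) = -4: 3A + 7B = -4.
Solving: A = - \frac{19}{2}, B = \frac{7}{2}.
So c(n) = - \frac{19 \cdot 3^{n}}{2} + \frac{7 \cdot 7^{n}}{2}.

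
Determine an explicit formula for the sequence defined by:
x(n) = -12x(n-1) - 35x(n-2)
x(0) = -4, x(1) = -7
Characteristic equation: x² + 12x + 35 = 0, which factors as (x - (-5))(x - (-7)) = 0.
Roots r₁ = -5, r₂ = -7 (distinct).
General solution: x(n) = A·(-5)^n + B·(-7)^n.
From x(0) = -4: A + B = -4.
From x(1) = -7: -5A - 7B = -7.
Solving: A = - \frac{35}{2}, B = \frac{27}{2}.
So x(n) = - \frac{35 \left(-5\right)^{n}}{2} + \frac{27 \left(-7\right)^{n}}{2}.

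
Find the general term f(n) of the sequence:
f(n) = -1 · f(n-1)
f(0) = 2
Pure geometric recurrence with ratio -1.
By induction f(n) = f(0) · (-1)^n = 2 \left(-1\right)^{n}.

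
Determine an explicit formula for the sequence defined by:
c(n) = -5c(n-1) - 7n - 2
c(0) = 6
First-order linear with linear forcing.
Homogeneous solution: c_h(n) = A·(-5)^n.
Try particular c_p(n) = pn + q. Substituting:
  pn + q = -5(p(n-1) + q) - 7n - 2.
Matching the n-coefficient: p = -5p - 7 ⇒ p = - \frac{7}{6}.
Matching constants: q = 5p - 5q - 2 ⇒ q = - \frac{47}{36}.
General: c(n) = A·(-5)^n - \frac{7 n}{6} - \frac{47}{36}.
Apply c(0) = 6: A - \frac{47}{36} = 6 ⇒ A = \frac{263}{36}.
So c(n) = \frac{263 \left(-5\right)^{n}}{36} - \frac{7 n}{6} - \frac{47}{36}.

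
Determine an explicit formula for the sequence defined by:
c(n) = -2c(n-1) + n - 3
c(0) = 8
First-order linear with linear forcing.
Homogeneous solution: c_h(n) = A·(-2)^n.
Try particular c_p(n) = pn + q. Substituting:
  pn + q = -2(p(n-1) + q) + n - 3.
Matching the n-coefficient: p = -2p + 1 ⇒ p = \frac{1}{3}.
Matching constants: q = 2p - 2q - 3 ⇒ q = - \frac{7}{9}.
General: c(n) = A·(-2)^n + \frac{n}{3} - \frac{7}{9}.
Apply c(0) = 8: A - \frac{7}{9} = 8 ⇒ A = \frac{79}{9}.
So c(n) = \frac{79 \left(-2\right)^{n}}{9} + \frac{n}{3} - \frac{7}{9}.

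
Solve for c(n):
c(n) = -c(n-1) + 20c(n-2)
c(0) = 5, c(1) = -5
Characteristic equation: x² + x - 20 = 0, which factors as (x - (4))(x - (-5)) = 0.
Roots r₁ = 4, r₂ = -5 (distinct).
General solution: c(n) = A·(4)^n + B·(-5)^n.
From c(0) = 5: A + B = 5.
From c(1) = -5: 4A - 5B = -5.
Solving: A = \frac{20}{9}, B = \frac{25}{9}.
So c(n) = \frac{25 \left(-5\right)^{n}}{9} + \frac{20 \cdot 4^{n}}{9}.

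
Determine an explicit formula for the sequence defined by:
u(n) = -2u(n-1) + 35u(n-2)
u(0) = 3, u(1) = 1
Characteristic equation: x² + 2x - 35 = 0, which factors as (x - (5))(x - (-7)) = 0.
Roots r₁ = 5, r₂ = -7 (distinct).
General solution: u(n) = A·(5)^n + B·(-7)^n.
From u(0) = 3: A + B = 3.
From u(1) = 1: 5A - 7B = 1.
Solving: A = \frac{11}{6}, B = \frac{7}{6}.
So u(n) = \frac{7 \left(-7\right)^{n}}{6} + \frac{11 \cdot 5^{n}}{6}.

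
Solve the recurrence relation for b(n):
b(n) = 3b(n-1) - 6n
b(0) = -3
First-order linear with linear forcing.
Homogeneous solution: b_h(n) = A·(3)^n.
Try particular b_p(n) = pn + q. Substituting:
  pn + q = 3(p(n-1) + q) - 6n.
Matching the n-coefficient: p = 3p - 6 ⇒ p = 3.
Matching constants: q = -3p + 3q ⇒ q = \frac{9}{2}.
General: b(n) = A·(3)^n + 3 n + \frac{9}{2}.
Apply b(0) = -3: A + \frac{9}{2} = -3 ⇒ A = - \frac{15}{2}.
So b(n) = - \frac{15 \cdot 3^{n}}{2} + 3 n + \frac{9}{2}.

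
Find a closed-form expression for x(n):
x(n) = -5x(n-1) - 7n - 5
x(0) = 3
First-order linear with linear forcing.
Homogeneous solution: x_h(n) = A·(-5)^n.
Try particular x_p(n) = pn + q. Substituting:
  pn + q = -5(p(n-1) + q) - 7n - 5.
Matching the n-coefficient: p = -5p - 7 ⇒ p = - \frac{7}{6}.
Matching constants: q = 5p - 5q - 5 ⇒ q = - \frac{65}{36}.
General: x(n) = A·(-5)^n - \frac{7 n}{6} - \frac{65}{36}.
Apply x(0) = 3: A - \frac{65}{36} = 3 ⇒ A = \frac{173}{36}.
So x(n) = \frac{173 \left(-5\right)^{n}}{36} - \frac{7 n}{6} - \frac{65}{36}.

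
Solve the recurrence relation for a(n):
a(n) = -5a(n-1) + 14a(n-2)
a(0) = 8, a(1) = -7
Characteristic equation: x² + 5x - 14 = 0, which factors as (x - (2))(x - (-7)) = 0.
Roots r₁ = 2, r₂ = -7 (distinct).
General solution: a(n) = A·(2)^n + B·(-7)^n.
From a(0) = 8: A + B = 8.
From a(1) = -7: 2A - 7B = -7.
Solving: A = \frac{49}{9}, B = \frac{23}{9}.
So a(n) = \frac{23 \left(-7\right)^{n}}{9} + \frac{49 \cdot 2^{n}}{9}.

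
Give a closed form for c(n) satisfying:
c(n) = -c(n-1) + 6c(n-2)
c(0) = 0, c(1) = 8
Characteristic equation: x² + x - 6 = 0, which factors as (x - (-3))(x - (2)) = 0.
Roots r₁ = -3, r₂ = 2 (distinct).
General solution: c(n) = A·(-3)^n + B·(2)^n.
From c(0) = 0: A + B = 0.
From c(1) = 8: -3A + 2B = 8.
Solving: A = - \frac{8}{5}, B = \frac{8}{5}.
So c(n) = - \frac{8 \left(-3\right)^{n}}{5} + \frac{8 \cdot 2^{n}}{5}.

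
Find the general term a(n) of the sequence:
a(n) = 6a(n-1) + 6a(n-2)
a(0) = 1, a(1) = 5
Characteristic equation: x² - 6x - 6 = 0.
Discriminant Δ = (6)² + 4·(6) = 60.
Roots r₁,₂ = (6 ± √60)/2, so r₁ = 3 + \sqrt{15}, r₂ = 3 - \sqrt{15}.
General solution: a(n) = A·r₁^n + B·r₂^n.
From the initial conditions, A + B = 1 and r₁A + r₂B = 5.
Since r₁ - r₂ = √60: A = (5 - (1)r₂)/√60 = \frac{\sqrt{15}}{15} + \frac{1}{2}, and B = 1 - A = \frac{1}{2} - \frac{\sqrt{15}}{15}.
So a(n) = \left(\frac{\sqrt{15}}{15} + \frac{1}{2}\right)\left(3 + \sqrt{15}\right)^n + \left(\frac{1}{2} - \frac{\sqrt{15}}{15}\right)\left(3 - \sqrt{15}\right)^n.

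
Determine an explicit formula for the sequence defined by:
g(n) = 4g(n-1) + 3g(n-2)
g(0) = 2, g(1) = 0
Characteristic equation: x² - 4x - 3 = 0.
Discriminant Δ = (4)² + 4·(3) = 28.
Roots r₁,₂ = (4 ± √28)/2, so r₁ = 2 + \sqrt{7}, r₂ = 2 - \sqrt{7}.
General solution: g(n) = A·r₁^n + B·r₂^n.
From the initial conditions, A + B = 2 and r₁A + r₂B = 0.
Since r₁ - r₂ = √28: A = (0 - (2)r₂)/√28 = 1 - \frac{2 \sqrt{7}}{7}, and B = 2 - A = \frac{2 \sqrt{7}}{7} + 1.
So g(n) = \left(1 - \frac{2 \sqrt{7}}{7}\right)\left(2 + \sqrt{7}\right)^n + \left(\frac{2 \sqrt{7}}{7} + 1\right)\left(2 - \sqrt{7}\right)^n.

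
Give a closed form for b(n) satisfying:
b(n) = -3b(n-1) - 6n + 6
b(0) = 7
First-order linear with linear forcing.
Homogeneous solution: b_h(n) = A·(-3)^n.
Try particular b_p(n) = pn + q. Substituting:
  pn + q = -3(p(n-1) + q) - 6n + 6.
Matching the n-coefficient: p = -3p - 6 ⇒ p = - \frac{3}{2}.
Matching constants: q = 3p - 3q + 6 ⇒ q = \frac{3}{8}.
General: b(n) = A·(-3)^n - \frac{3 n}{2} + \frac{3}{8}.
Apply b(0) = 7: A + \frac{3}{8} = 7 ⇒ A = \frac{53}{8}.
So b(n) = \frac{53 \left(-3\right)^{n}}{8} - \frac{3 n}{2} + \frac{3}{8}.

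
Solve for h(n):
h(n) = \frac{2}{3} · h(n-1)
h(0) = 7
Pure geometric recurrence with ratio \frac{2}{3}.
By induction h(n) = h(0) · (\frac{2}{3})^n = 7 \left(\frac{2}{3}\right)^{n}.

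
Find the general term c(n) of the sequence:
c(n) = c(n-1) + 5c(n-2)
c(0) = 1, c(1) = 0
Characteristic equation: x² - x - 5 = 0.
Discriminant Δ = (1)² + 4·(5) = 21.
Roots r₁,₂ = (1 ± √21)/2, so r₁ = \frac{1}{2} + \frac{\sqrt{21}}{2}, r₂ = \frac{1}{2} - \frac{\sqrt{21}}{2}.
General solution: c(n) = A·r₁^n + B·r₂^n.
From the initial conditions, A + B = 1 and r₁A + r₂B = 0.
Since r₁ - r₂ = √21: A = (0 - (1)r₂)/√21 = \frac{1}{2} - \frac{\sqrt{21}}{42}, and B = 1 - A = \frac{\sqrt{21}}{42} + \frac{1}{2}.
So c(n) = \left(\frac{1}{2} - \frac{\sqrt{21}}{42}\right)\left(\frac{1}{2} + \frac{\sqrt{21}}{2}\right)^n + \left(\frac{\sqrt{21}}{42} + \frac{1}{2}\right)\left(\frac{1}{2} - \frac{\sqrt{21}}{2}\right)^n.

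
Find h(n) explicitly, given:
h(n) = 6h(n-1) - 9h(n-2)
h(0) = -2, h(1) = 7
Characteristic equation: x² - 6x + 9 = 0, which is (x - (3))².
Repeated root r = 3.
General solution: h(n) = (A + Bn)·(3)^n.
From h(0) = -2: A = -2.
From h(1) = 7: (A + B)·(3) = 7 ⇒ B = \frac{13}{3}.
So h(n) = \left(\frac{13 n}{3} - 2\right) \cdot (3)^n.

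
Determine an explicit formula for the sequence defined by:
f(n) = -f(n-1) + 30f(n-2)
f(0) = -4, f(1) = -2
Characteristic equation: x² + x - 30 = 0, which factors as (x - (-6))(x - (5)) = 0.
Roots r₁ = -6, r₂ = 5 (distinct).
General solution: f(n) = A·(-6)^n + B·(5)^n.
From f(0) = -4: A + B = -4.
From f(1) = -2: -6A + 5B = -2.
Solving: A = - \frac{18}{11}, B = - \frac{26}{11}.
So f(n) = - \frac{18 \left(-6\right)^{n}}{11} - \frac{26 \cdot 5^{n}}{11}.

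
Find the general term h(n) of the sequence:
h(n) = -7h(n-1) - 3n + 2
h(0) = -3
First-order linear with linear forcing.
Homogeneous solution: h_h(n) = A·(-7)^n.
Try particular h_p(n) = pn + q. Substituting:
  pn + q = -7(p(n-1) + q) - 3n + 2.
Matching the n-coefficient: p = -7p - 3 ⇒ p = - \frac{3}{8}.
Matching constants: q = 7p - 7q + 2 ⇒ q = - \frac{5}{64}.
General: h(n) = A·(-7)^n - \frac{3 n}{8} - \frac{5}{64}.
Apply h(0) = -3: A - \frac{5}{64} = -3 ⇒ A = - \frac{187}{64}.
So h(n) = - \frac{187 \left(-7\right)^{n}}{64} - \frac{3 n}{8} - \frac{5}{64}.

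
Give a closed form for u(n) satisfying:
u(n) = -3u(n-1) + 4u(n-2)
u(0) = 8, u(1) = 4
Characteristic equation: x² + 3x - 4 = 0, which factors as (x - (-4))(x - (1)) = 0.
Roots r₁ = -4, r₂ = 1 (distinct).
General solution: u(n) = A·(-4)^n + B·(1)^n.
From u(0) = 8: A + B = 8.
From u(1) = 4: -4A + B = 4.
Solving: A = \frac{4}{5}, B = \frac{36}{5}.
So u(n) = \frac{4 \left(-4\right)^{n}}{5} + \frac{36}{5}.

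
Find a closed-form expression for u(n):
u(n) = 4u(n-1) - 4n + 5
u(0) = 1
First-order linear with linear forcing.
Homogeneous solution: u_h(n) = A·(4)^n.
Try particular u_p(n) = pn + q. Substituting:
  pn + q = 4(p(n-1) + q) - 4n + 5.
Matching the n-coefficient: p = 4p - 4 ⇒ p = \frac{4}{3}.
Matching constants: q = -4p + 4q + 5 ⇒ q = \frac{1}{9}.
General: u(n) = A·(4)^n + \frac{4 n}{3} + \frac{1}{9}.
Apply u(0) = 1: A + \frac{1}{9} = 1 ⇒ A = \frac{8}{9}.
So u(n) = \frac{8 \cdot 4^{n}}{9} + \frac{4 n}{3} + \frac{1}{9}.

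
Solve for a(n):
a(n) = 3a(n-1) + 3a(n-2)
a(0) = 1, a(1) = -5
Characteristic equation: x² - 3x - 3 = 0.
Discriminant Δ = (3)² + 4·(3) = 21.
Roots r₁,₂ = (3 ± √21)/2, so r₁ = \frac{3}{2} + \frac{\sqrt{21}}{2}, r₂ = \frac{3}{2} - \frac{\sqrt{21}}{2}.
General solution: a(n) = A·r₁^n + B·r₂^n.
From the initial conditions, A + B = 1 and r₁A + r₂B = -5.
Since r₁ - r₂ = √21: A = (-5 - (1)r₂)/√21 = \frac{1}{2} - \frac{13 \sqrt{21}}{42}, and B = 1 - A = \frac{1}{2} + \frac{13 \sqrt{21}}{42}.
So a(n) = \left(\frac{1}{2} - \frac{13 \sqrt{21}}{42}\right)\left(\frac{3}{2} + \frac{\sqrt{21}}{2}\right)^n + \left(\frac{1}{2} + \frac{13 \sqrt{21}}{42}\right)\left(\frac{3}{2} - \frac{\sqrt{21}}{2}\right)^n.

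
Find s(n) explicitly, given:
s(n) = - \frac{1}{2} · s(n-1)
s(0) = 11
Pure geometric recurrence with ratio - \frac{1}{2}.
By induction s(n) = s(0) · (- \frac{1}{2})^n = 11 \left(- \frac{1}{2}\right)^{n}.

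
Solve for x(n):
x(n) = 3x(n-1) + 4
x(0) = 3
First-order linear non-homogeneous.
Homogeneous solution: x_h(n) = A·(3)^n.
Try constant particular solution x_p = K: K = 3K + 4 ⇒ K = -2.
General: x(n) = A·(3)^n - 2.
Apply x(0) = 3: A - 2 = 3 ⇒ A = 5.
So x(n) = 5 \cdot 3^{n} - 2.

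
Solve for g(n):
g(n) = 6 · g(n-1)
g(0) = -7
Pure geometric recurrence with ratio 6.
By induction g(n) = g(0) · (6)^n = - 7 \cdot 6^{n}.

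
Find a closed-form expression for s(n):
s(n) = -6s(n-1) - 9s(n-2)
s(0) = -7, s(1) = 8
Characteristic equation: x² + 6x + 9 = 0, which is (x - (-3))².
Repeated root r = -3.
General solution: s(n) = (A + Bn)·(-3)^n.
From s(0) = -7: A = -7.
From s(1) = 8: (A + B)·(-3) = 8 ⇒ B = \frac{13}{3}.
So s(n) = \left(\frac{13 n}{3} - 7\right) \cdot (-3)^n.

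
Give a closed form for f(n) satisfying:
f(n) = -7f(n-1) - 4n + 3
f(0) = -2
First-order linear with linear forcing.
Homogeneous solution: f_h(n) = A·(-7)^n.
Try particular f_p(n) = pn + q. Substituting:
  pn + q = -7(p(n-1) + q) - 4n + 3.
Matching the n-coefficient: p = -7p - 4 ⇒ p = - \frac{1}{2}.
Matching constants: q = 7p - 7q + 3 ⇒ q = - \frac{1}{16}.
General: f(n) = A·(-7)^n - \frac{n}{2} - \frac{1}{16}.
Apply f(0) = -2: A - \frac{1}{16} = -2 ⇒ A = - \frac{31}{16}.
So f(n) = - \frac{31 \left(-7\right)^{n}}{16} - \frac{n}{2} - \frac{1}{16}.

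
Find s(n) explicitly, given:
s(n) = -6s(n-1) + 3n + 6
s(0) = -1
First-order linear with linear forcing.
Homogeneous solution: s_h(n) = A·(-6)^n.
Try particular s_p(n) = pn + q. Substituting:
  pn + q = -6(p(n-1) + q) + 3n + 6.
Matching the n-coefficient: p = -6p + 3 ⇒ p = \frac{3}{7}.
Matching constants: q = 6p - 6q + 6 ⇒ q = \frac{60}{49}.
General: s(n) = A·(-6)^n + \frac{3 n}{7} + \frac{60}{49}.
Apply s(0) = -1: A + \frac{60}{49} = -1 ⇒ A = - \frac{109}{49}.
So s(n) = - \frac{109 \left(-6\right)^{n}}{49} + \frac{3 n}{7} + \frac{60}{49}.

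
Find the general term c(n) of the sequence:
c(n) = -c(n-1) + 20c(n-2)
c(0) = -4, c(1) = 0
Characteristic equation: x² + x - 20 = 0, which factors as (x - (4))(x - (-5)) = 0.
Roots r₁ = 4, r₂ = -5 (distinct).
General solution: c(n) = A·(4)^n + B·(-5)^n.
From c(0) = -4: A + B = -4.
From c(1) = 0: 4A - 5B = 0.
Solving: A = - \frac{20}{9}, B = - \frac{16}{9}.
So c(n) = - \frac{16 \left(-5\right)^{n}}{9} - \frac{20 \cdot 4^{n}}{9}.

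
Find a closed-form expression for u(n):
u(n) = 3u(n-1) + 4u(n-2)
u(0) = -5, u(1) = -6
Characteristic equation: x² - 3x - 4 = 0, which factors as (x - (-1))(x - (4)) = 0.
Roots r₁ = -1, r₂ = 4 (distinct).
General solution: u(n) = A·(-1)^n + B·(4)^n.
From u(0) = -5: A + B = -5.
From u(1) = -6: -A + 4B = -6.
Solving: A = - \frac{14}{5}, B = - \frac{11}{5}.
So u(n) = - \frac{14 \left(-1\right)^{n}}{5} - \frac{11 \cdot 4^{n}}{5}.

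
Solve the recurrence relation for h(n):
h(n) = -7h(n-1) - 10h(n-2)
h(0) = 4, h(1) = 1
Characteristic equation: x² + 7x + 10 = 0, which factors as (x - (-2))(x - (-5)) = 0.
Roots r₁ = -2, r₂ = -5 (distinct).
General solution: h(n) = A·(-2)^n + B·(-5)^n.
From h(0) = 4: A + B = 4.
From h(1) = 1: -2A - 5B = 1.
Solving: A = 7, B = -3.
So h(n) = 7 \left(-2\right)^{n} - 3 \left(-5\right)^{n}.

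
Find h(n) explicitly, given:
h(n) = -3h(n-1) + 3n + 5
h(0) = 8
First-order linear with linear forcing.
Homogeneous solution: h_h(n) = A·(-3)^n.
Try particular h_p(n) = pn + q. Substituting:
  pn + q = -3(p(n-1) + q) + 3n + 5.
Matching the n-coefficient: p = -3p + 3 ⇒ p = \frac{3}{4}.
Matching constants: q = 3p - 3q + 5 ⇒ q = \frac{29}{16}.
General: h(n) = A·(-3)^n + \frac{3 n}{4} + \frac{29}{16}.
Apply h(0) = 8: A + \frac{29}{16} = 8 ⇒ A = \frac{99}{16}.
So h(n) = \frac{99 \left(-3\right)^{n}}{16} + \frac{3 n}{4} + \frac{29}{16}.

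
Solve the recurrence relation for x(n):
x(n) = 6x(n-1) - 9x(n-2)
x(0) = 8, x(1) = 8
Characteristic equation: x² - 6x + 9 = 0, which is (x - (3))².
Repeated root r = 3.
General solution: x(n) = (A + Bn)·(3)^n.
From x(0) = 8: A = 8.
From x(1) = 8: (A + B)·(3) = 8 ⇒ B = - \frac{16}{3}.
So x(n) = \left(8 - \frac{16 n}{3}\right) \cdot (3)^n.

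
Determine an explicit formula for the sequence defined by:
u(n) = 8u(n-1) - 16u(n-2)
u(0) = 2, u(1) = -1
Characteristic equation: x² - 8x + 16 = 0, which is (x - (4))².
Repeated root r = 4.
General solution: u(n) = (A + Bn)·(4)^n.
From u(0) = 2: A = 2.
From u(1) = -1: (A + B)·(4) = -1 ⇒ B = - \frac{9}{4}.
So u(n) = \left(2 - \frac{9 n}{4}\right) \cdot (4)^n.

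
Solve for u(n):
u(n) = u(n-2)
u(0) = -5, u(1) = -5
Characteristic equation: x² - 1 = 0, which factors as (x - (1))(x - (-1)) = 0.
Roots r₁ = 1, r₂ = -1 (distinct).
General solution: u(n) = A·(1)^n + B·(-1)^n.
From u(0) = -5: A + B = -5.
From u(1) = -5: A - B = -5.
Solving: A = -5, B = 0.
So u(n) = -5.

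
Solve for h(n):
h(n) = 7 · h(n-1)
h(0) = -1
Pure geometric recurrence with ratio 7.
By induction h(n) = h(0) · (7)^n = - 7^{n}.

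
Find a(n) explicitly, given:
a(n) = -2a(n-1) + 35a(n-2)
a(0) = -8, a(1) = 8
Characteristic equation: x² + 2x - 35 = 0, which factors as (x - (5))(x - (-7)) = 0.
Roots r₁ = 5, r₂ = -7 (distinct).
General solution: a(n) = A·(5)^n + B·(-7)^n.
From a(0) = -8: A + B = -8.
From a(1) = 8: 5A - 7B = 8.
Solving: A = -4, B = -4.
So a(n) = - 4 \left(-7\right)^{n} - 4 \cdot 5^{n}.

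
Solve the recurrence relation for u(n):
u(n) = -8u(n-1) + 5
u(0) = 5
First-order linear non-homogeneous.
Homogeneous solution: u_h(n) = A·(-8)^n.
Try constant particular solution u_p = K: K = -8K + 5 ⇒ K = \frac{5}{9}.
General: u(n) = A·(-8)^n + \frac{5}{9}.
Apply u(0) = 5: A + \frac{5}{9} = 5 ⇒ A = \frac{40}{9}.
So u(n) = \frac{40 \left(-8\right)^{n}}{9} + \frac{5}{9}.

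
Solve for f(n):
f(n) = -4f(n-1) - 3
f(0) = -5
First-order linear non-homogeneous.
Homogeneous solution: f_h(n) = A·(-4)^n.
Try constant particular solution f_p = K: K = -4K - 3 ⇒ K = - \frac{3}{5}.
General: f(n) = A·(-4)^n - \frac{3}{5}.
Apply f(0) = -5: A - \frac{3}{5} = -5 ⇒ A = - \frac{22}{5}.
So f(n) = - \frac{22 \left(-4\right)^{n}}{5} - \frac{3}{5}.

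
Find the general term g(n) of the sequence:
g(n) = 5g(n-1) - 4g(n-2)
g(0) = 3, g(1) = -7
Characteristic equation: x² - 5x + 4 = 0, which factors as (x - (1))(x - (4)) = 0.
Roots r₁ = 1, r₂ = 4 (distinct).
General solution: g(n) = A·(1)^n + B·(4)^n.
From g(0) = 3: A + B = 3.
From g(1) = -7: A + 4B = -7.
Solving: A = \frac{19}{3}, B = - \frac{10}{3}.
So g(n) = \frac{19}{3} - \frac{10 \cdot 4^{n}}{3}.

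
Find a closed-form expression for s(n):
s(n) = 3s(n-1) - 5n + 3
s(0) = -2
First-order linear with linear forcing.
Homogeneous solution: s_h(n) = A·(3)^n.
Try particular s_p(n) = pn + q. Substituting:
  pn + q = 3(p(n-1) + q) - 5n + 3.
Matching the n-coefficient: p = 3p - 5 ⇒ p = \frac{5}{2}.
Matching constants: q = -3p + 3q + 3 ⇒ q = \frac{9}{4}.
General: s(n) = A·(3)^n + \frac{5 n}{2} + \frac{9}{4}.
Apply s(0) = -2: A + \frac{9}{4} = -2 ⇒ A = - \frac{17}{4}.
So s(n) = - \frac{17 \cdot 3^{n}}{4} + \frac{5 n}{2} + \frac{9}{4}.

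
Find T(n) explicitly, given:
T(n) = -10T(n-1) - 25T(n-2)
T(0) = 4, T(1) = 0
Characteristic equation: x² + 10x + 25 = 0, which is (x - (-5))².
Repeated root r = -5.
General solution: T(n) = (A + Bn)·(-5)^n.
From T(0) = 4: A = 4.
From T(1) = 0: (A + B)·(-5) = 0 ⇒ B = -4.
So T(n) = \left(4 - 4 n\right) \cdot (-5)^n.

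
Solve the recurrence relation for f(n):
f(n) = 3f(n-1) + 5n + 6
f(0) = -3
First-order linear with linear forcing.
Homogeneous solution: f_h(n) = A·(3)^n.
Try particular f_p(n) = pn + q. Substituting:
  pn + q = 3(p(n-1) + q) + 5n + 6.
Matching the n-coefficient: p = 3p + 5 ⇒ p = - \frac{5}{2}.
Matching constants: q = -3p + 3q + 6 ⇒ q = - \frac{27}{4}.
General: f(n) = A·(3)^n - \frac{5 n}{2} - \frac{27}{4}.
Apply f(0) = -3: A - \frac{27}{4} = -3 ⇒ A = \frac{15}{4}.
So f(n) = \frac{15 \cdot 3^{n}}{4} - \frac{5 n}{2} - \frac{27}{4}.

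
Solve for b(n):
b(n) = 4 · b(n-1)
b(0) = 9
Pure geometric recurrence with ratio 4.
By induction b(n) = b(0) · (4)^n = 9 \cdot 4^{n}.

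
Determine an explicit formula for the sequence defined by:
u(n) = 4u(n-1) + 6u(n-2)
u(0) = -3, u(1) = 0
Characteristic equation: x² - 4x - 6 = 0.
Discriminant Δ = (4)² + 4·(6) = 40.
Roots r₁,₂ = (4 ± √40)/2, so r₁ = 2 + \sqrt{10}, r₂ = 2 - \sqrt{10}.
General solution: u(n) = A·r₁^n + B·r₂^n.
From the initial conditions, A + B = -3 and r₁A + r₂B = 0.
Since r₁ - r₂ = √40: A = (0 - (-3)r₂)/√40 = - \frac{3}{2} + \frac{3 \sqrt{10}}{10}, and B = -3 - A = - \frac{3}{2} - \frac{3 \sqrt{10}}{10}.
So u(n) = \left(- \frac{3}{2} + \frac{3 \sqrt{10}}{10}\right)\left(2 + \sqrt{10}\right)^n + \left(- \frac{3}{2} - \frac{3 \sqrt{10}}{10}\right)\left(2 - \sqrt{10}\right)^n.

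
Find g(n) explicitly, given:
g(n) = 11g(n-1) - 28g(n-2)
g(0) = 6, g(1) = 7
Characteristic equation: x² - 11x + 28 = 0, which factors as (x - (4))(x - (7)) = 0.
Roots r₁ = 4, r₂ = 7 (distinct).
General solution: g(n) = A·(4)^n + B·(7)^n.
From g(0) = 6: A + B = 6.
From g(1) = 7: 4A + 7B = 7.
Solving: A = \frac{35}{3}, B = - \frac{17}{3}.
So g(n) = \frac{35 \cdot 4^{n}}{3} - \frac{17 \cdot 7^{n}}{3}.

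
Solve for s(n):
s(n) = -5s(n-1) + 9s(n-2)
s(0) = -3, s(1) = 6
Characteristic equation: x² + 5x - 9 = 0.
Discriminant Δ = (-5)² + 4·(9) = 61.
Roots r₁,₂ = (-5 ± √61)/2, so r₁ = - \frac{5}{2} + \frac{\sqrt{61}}{2}, r₂ = - \frac{\sqrt{61}}{2} - \frac{5}{2}.
General solution: s(n) = A·r₁^n + B·r₂^n.
From the initial conditions, A + B = -3 and r₁A + r₂B = 6.
Since r₁ - r₂ = √61: A = (6 - (-3)r₂)/√61 = - \frac{3}{2} - \frac{3 \sqrt{61}}{122}, and B = -3 - A = - \frac{3}{2} + \frac{3 \sqrt{61}}{122}.
So s(n) = \left(- \frac{3}{2} - \frac{3 \sqrt{61}}{122}\right)\left(- \frac{5}{2} + \frac{\sqrt{61}}{2}\right)^n + \left(- \frac{3}{2} + \frac{3 \sqrt{61}}{122}\right)\left(- \frac{\sqrt{61}}{2} - \frac{5}{2}\right)^n.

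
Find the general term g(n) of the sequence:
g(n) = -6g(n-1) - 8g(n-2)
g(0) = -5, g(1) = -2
Characteristic equation: x² + 6x + 8 = 0, which factors as (x - (-2))(x - (-4)) = 0.
Roots r₁ = -2, r₂ = -4 (distinct).
General solution: g(n) = A·(-2)^n + B·(-4)^n.
From g(0) = -5: A + B = -5.
From g(1) = -2: -2A - 4B = -2.
Solving: A = -11, B = 6.
So g(n) = - 11 \left(-2\right)^{n} + 6 \left(-4\right)^{n}.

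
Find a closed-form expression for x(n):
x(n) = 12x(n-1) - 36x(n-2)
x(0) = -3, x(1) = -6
Characteristic equation: x² - 12x + 36 = 0, which is (x - (6))².
Repeated root r = 6.
General solution: x(n) = (A + Bn)·(6)^n.
From x(0) = -3: A = -3.
From x(1) = -6: (A + B)·(6) = -6 ⇒ B = 2.
So x(n) = \left(2 n - 3\right) \cdot (6)^n.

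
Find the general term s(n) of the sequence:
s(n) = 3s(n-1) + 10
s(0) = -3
First-order linear non-homogeneous.
Homogeneous solution: s_h(n) = A·(3)^n.
Try constant particular solution s_p = K: K = 3K + 10 ⇒ K = -5.
General: s(n) = A·(3)^n - 5.
Apply s(0) = -3: A - 5 = -3 ⇒ A = 2.
So s(n) = 2 \cdot 3^{n} - 5.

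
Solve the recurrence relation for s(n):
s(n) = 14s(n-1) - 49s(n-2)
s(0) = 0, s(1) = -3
Characteristic equation: x² - 14x + 49 = 0, which is (x - (7))².
Repeated root r = 7.
General solution: s(n) = (A + Bn)·(7)^n.
From s(0) = 0: A = 0.
From s(1) = -3: (A + B)·(7) = -3 ⇒ B = - \frac{3}{7}.
So s(n) = \left(- \frac{3 n}{7}\right) \cdot (7)^n.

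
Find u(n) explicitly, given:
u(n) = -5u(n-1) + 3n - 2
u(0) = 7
First-order linear with linear forcing.
Homogeneous solution: u_h(n) = A·(-5)^n.
Try particular u_p(n) = pn + q. Substituting:
  pn + q = -5(p(n-1) + q) + 3n - 2.
Matching the n-coefficient: p = -5p + 3 ⇒ p = \frac{1}{2}.
Matching constants: q = 5p - 5q - 2 ⇒ q = \frac{1}{12}.
General: u(n) = A·(-5)^n + \frac{n}{2} + \frac{1}{12}.
Apply u(0) = 7: A + \frac{1}{12} = 7 ⇒ A = \frac{83}{12}.
So u(n) = \frac{83 \left(-5\right)^{n}}{12} + \frac{n}{2} + \frac{1}{12}.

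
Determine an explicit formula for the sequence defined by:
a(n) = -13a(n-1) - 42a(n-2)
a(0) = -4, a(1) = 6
Characteristic equation: x² + 13x + 42 = 0, which factors as (x - (-7))(x - (-6)) = 0.
Roots r₁ = -7, r₂ = -6 (distinct).
General solution: a(n) = A·(-7)^n + B·(-6)^n.
From a(0) = -4: A + B = -4.
From a(1) = 6: -7A - 6B = 6.
Solving: A = 18, B = -22.
So a(n) = - 22 \left(-6\right)^{n} + 18 \left(-7\right)^{n}.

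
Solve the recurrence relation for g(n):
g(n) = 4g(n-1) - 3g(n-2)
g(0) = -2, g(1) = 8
Characteristic equation: x² - 4x + 3 = 0, which factors as (x - (3))(x - (1)) = 0.
Roots r₁ = 3, r₂ = 1 (distinct).
General solution: g(n) = A·(3)^n + B·(1)^n.
From g(0) = -2: A + B = -2.
From g(1) = 8: 3A + B = 8.
Solving: A = 5, B = -7.
So g(n) = 5 \cdot 3^{n} - 7.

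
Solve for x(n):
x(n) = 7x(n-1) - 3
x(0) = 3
First-order linear non-homogeneous.
Homogeneous solution: x_h(n) = A·(7)^n.
Try constant particular solution x_p = K: K = 7K - 3 ⇒ K = \frac{1}{2}.
General: x(n) = A·(7)^n + \frac{1}{2}.
Apply x(0) = 3: A + \frac{1}{2} = 3 ⇒ A = \frac{5}{2}.
So x(n) = \frac{5 \cdot 7^{n}}{2} + \frac{1}{2}.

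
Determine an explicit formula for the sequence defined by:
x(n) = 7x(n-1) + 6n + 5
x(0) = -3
First-order linear with linear forcing.
Homogeneous solution: x_h(n) = A·(7)^n.
Try particular x_p(n) = pn + q. Substituting:
  pn + q = 7(p(n-1) + q) + 6n + 5.
Matching the n-coefficient: p = 7p + 6 ⇒ p = -1.
Matching constants: q = -7p + 7q + 5 ⇒ q = -2.
General: x(n) = A·(7)^n - n - 2.
Apply x(0) = -3: A - 2 = -3 ⇒ A = -1.
So x(n) = - 7^{n} - n - 2.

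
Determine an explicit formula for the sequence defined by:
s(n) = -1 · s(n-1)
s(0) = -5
Pure geometric recurrence with ratio -1.
By induction s(n) = s(0) · (-1)^n = - 5 \left(-1\right)^{n}.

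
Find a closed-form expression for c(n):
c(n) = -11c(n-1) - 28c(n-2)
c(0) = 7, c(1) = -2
Characteristic equation: x² + 11x + 28 = 0, which factors as (x - (-4))(x - (-7)) = 0.
Roots r₁ = -4, r₂ = -7 (distinct).
General solution: c(n) = A·(-4)^n + B·(-7)^n.
From c(0) = 7: A + B = 7.
From c(1) = -2: -4A - 7B = -2.
Solving: A = \frac{47}{3}, B = - \frac{26}{3}.
So c(n) = \frac{47 \left(-4\right)^{n}}{3} - \frac{26 \left(-7\right)^{n}}{3}.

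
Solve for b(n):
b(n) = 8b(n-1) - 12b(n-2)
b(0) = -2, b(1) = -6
Characteristic equation: x² - 8x + 12 = 0, which factors as (x - (6))(x - (2)) = 0.
Roots r₁ = 6, r₂ = 2 (distinct).
General solution: b(n) = A·(6)^n + B·(2)^n.
From b(0) = -2: A + B = -2.
From b(1) = -6: 6A + 2B = -6.
Solving: A = - \frac{1}{2}, B = - \frac{3}{2}.
So b(n) = - \frac{3 \cdot 2^{n}}{2} - \frac{6^{n}}{2}.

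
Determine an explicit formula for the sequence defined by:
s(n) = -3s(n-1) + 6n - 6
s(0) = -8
First-order linear with linear forcing.
Homogeneous solution: s_h(n) = A·(-3)^n.
Try particular s_p(n) = pn + q. Substituting:
  pn + q = -3(p(n-1) + q) + 6n - 6.
Matching the n-coefficient: p = -3p + 6 ⇒ p = \frac{3}{2}.
Matching constants: q = 3p - 3q - 6 ⇒ q = - \frac{3}{8}.
General: s(n) = A·(-3)^n + \frac{3 n}{2} - \frac{3}{8}.
Apply s(0) = -8: A - \frac{3}{8} = -8 ⇒ A = - \frac{61}{8}.
So s(n) = - \frac{61 \left(-3\right)^{n}}{8} + \frac{3 n}{2} - \frac{3}{8}.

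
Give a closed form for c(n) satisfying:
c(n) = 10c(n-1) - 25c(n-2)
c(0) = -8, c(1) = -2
Characteristic equation: x² - 10x + 25 = 0, which is (x - (5))².
Repeated root r = 5.
General solution: c(n) = (A + Bn)·(5)^n.
From c(0) = -8: A = -8.
From c(1) = -2: (A + B)·(5) = -2 ⇒ B = \frac{38}{5}.
So c(n) = \left(\frac{38 n}{5} - 8\right) \cdot (5)^n.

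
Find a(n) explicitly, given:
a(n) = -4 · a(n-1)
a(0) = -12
Pure geometric recurrence with ratio -4.
By induction a(n) = a(0) · (-4)^n = - 12 \left(-4\right)^{n}.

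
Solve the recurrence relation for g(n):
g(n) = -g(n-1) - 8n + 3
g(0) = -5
First-order linear with linear forcing.
Homogeneous solution: g_h(n) = A·(-1)^n.
Try particular g_p(n) = pn + q. Substituting:
  pn + q = -(p(n-1) + q) - 8n + 3.
Matching the n-coefficient: p = -p - 8 ⇒ p = -4.
Matching constants: q = p - q + 3 ⇒ q = - \frac{1}{2}.
General: g(n) = A·(-1)^n - 4 n - \frac{1}{2}.
Apply g(0) = -5: A - \frac{1}{2} = -5 ⇒ A = - \frac{9}{2}.
So g(n) = - \frac{9 \left(-1\right)^{n}}{2} - 4 n - \frac{1}{2}.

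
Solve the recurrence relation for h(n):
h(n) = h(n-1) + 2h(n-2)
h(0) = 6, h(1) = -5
Characteristic equation: x² - x - 2 = 0, which factors as (x - (2))(x - (-1)) = 0.
Roots r₁ = 2, r₂ = -1 (distinct).
General solution: h(n) = A·(2)^n + B·(-1)^n.
From h(0) = 6: A + B = 6.
From h(1) = -5: 2A - B = -5.
Solving: A = \frac{1}{3}, B = \frac{17}{3}.
So h(n) = \frac{17 \left(-1\right)^{n}}{3} + \frac{2^{n}}{3}.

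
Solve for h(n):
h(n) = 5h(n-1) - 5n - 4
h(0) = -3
First-order linear with linear forcing.
Homogeneous solution: h_h(n) = A·(5)^n.
Try particular h_p(n) = pn + q. Substituting:
  pn + q = 5(p(n-1) + q) - 5n - 4.
Matching the n-coefficient: p = 5p - 5 ⇒ p = \frac{5}{4}.
Matching constants: q = -5p + 5q - 4 ⇒ q = \frac{41}{16}.
General: h(n) = A·(5)^n + \frac{5 n}{4} + \frac{41}{16}.
Apply h(0) = -3: A + \frac{41}{16} = -3 ⇒ A = - \frac{89}{16}.
So h(n) = - \frac{89 \cdot 5^{n}}{16} + \frac{5 n}{4} + \frac{41}{16}.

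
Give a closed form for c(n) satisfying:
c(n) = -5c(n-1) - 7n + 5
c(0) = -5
First-order linear with linear forcing.
Homogeneous solution: c_h(n) = A·(-5)^n.
Try particular c_p(n) = pn + q. Substituting:
  pn + q = -5(p(n-1) + q) - 7n + 5.
Matching the n-coefficient: p = -5p - 7 ⇒ p = - \frac{7}{6}.
Matching constants: q = 5p - 5q + 5 ⇒ q = - \frac{5}{36}.
General: c(n) = A·(-5)^n - \frac{7 n}{6} - \frac{5}{36}.
Apply c(0) = -5: A - \frac{5}{36} = -5 ⇒ A = - \frac{175}{36}.
So c(n) = - \frac{175 \left(-5\right)^{n}}{36} - \frac{7 n}{6} - \frac{5}{36}.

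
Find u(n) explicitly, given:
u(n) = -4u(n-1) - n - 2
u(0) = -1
First-order linear with linear forcing.
Homogeneous solution: u_h(n) = A·(-4)^n.
Try particular u_p(n) = pn + q. Substituting:
  pn + q = -4(p(n-1) + q) - n - 2.
Matching the n-coefficient: p = -4p - 1 ⇒ p = - \frac{1}{5}.
Matching constants: q = 4p - 4q - 2 ⇒ q = - \frac{14}{25}.
General: u(n) = A·(-4)^n - \frac{n}{5} - \frac{14}{25}.
Apply u(0) = -1: A - \frac{14}{25} = -1 ⇒ A = - \frac{11}{25}.
So u(n) = - \frac{11 \left(-4\right)^{n}}{25} - \frac{n}{5} - \frac{14}{25}.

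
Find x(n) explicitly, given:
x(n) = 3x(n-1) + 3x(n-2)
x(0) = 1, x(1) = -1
Characteristic equation: x² - 3x - 3 = 0.
Discriminant Δ = (3)² + 4·(3) = 21.
Roots r₁,₂ = (3 ± √21)/2, so r₁ = \frac{3}{2} + \frac{\sqrt{21}}{2}, r₂ = \frac{3}{2} - \frac{\sqrt{21}}{2}.
General solution: x(n) = A·r₁^n + B·r₂^n.
From the initial conditions, A + B = 1 and r₁A + r₂B = -1.
Since r₁ - r₂ = √21: A = (-1 - (1)r₂)/√21 = \frac{1}{2} - \frac{5 \sqrt{21}}{42}, and B = 1 - A = \frac{1}{2} + \frac{5 \sqrt{21}}{42}.
So x(n) = \left(\frac{1}{2} - \frac{5 \sqrt{21}}{42}\right)\left(\frac{3}{2} + \frac{\sqrt{21}}{2}\right)^n + \left(\frac{1}{2} + \frac{5 \sqrt{21}}{42}\right)\left(\frac{3}{2} - \frac{\sqrt{21}}{2}\right)^n.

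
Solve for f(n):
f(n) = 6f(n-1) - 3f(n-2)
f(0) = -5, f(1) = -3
Characteristic equation: x² - 6x + 3 = 0.
Discriminant Δ = (6)² + 4·(-3) = 24.
Roots r₁,₂ = (6 ± √24)/2, so r₁ = \sqrt{6} + 3, r₂ = 3 - \sqrt{6}.
General solution: f(n) = A·r₁^n + B·r₂^n.
From the initial conditions, A + B = -5 and r₁A + r₂B = -3.
Since r₁ - r₂ = √24: A = (-3 - (-5)r₂)/√24 = - \frac{5}{2} + \sqrt{6}, and B = -5 - A = - \frac{5}{2} - \sqrt{6}.
So f(n) = \left(- \frac{5}{2} + \sqrt{6}\right)\left(\sqrt{6} + 3\right)^n + \left(- \frac{5}{2} - \sqrt{6}\right)\left(3 - \sqrt{6}\right)^n.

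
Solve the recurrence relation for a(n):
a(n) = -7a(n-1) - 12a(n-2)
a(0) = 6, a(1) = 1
Characteristic equation: x² + 7x + 12 = 0, which factors as (x - (-3))(x - (-4)) = 0.
Roots r₁ = -3, r₂ = -4 (distinct).
General solution: a(n) = A·(-3)^n + B·(-4)^n.
From a(0) = 6: A + B = 6.
From a(1) = 1: -3A - 4B = 1.
Solving: A = 25, B = -19.
So a(n) = 25 \left(-3\right)^{n} - 19 \left(-4\right)^{n}.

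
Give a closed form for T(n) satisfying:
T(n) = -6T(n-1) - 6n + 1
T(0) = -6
First-order linear with linear forcing.
Homogeneous solution: T_h(n) = A·(-6)^n.
Try particular T_p(n) = pn + q. Substituting:
  pn + q = -6(p(n-1) + q) - 6n + 1.
Matching the n-coefficient: p = -6p - 6 ⇒ p = - \frac{6}{7}.
Matching constants: q = 6p - 6q + 1 ⇒ q = - \frac{29}{49}.
General: T(n) = A·(-6)^n - \frac{6 n}{7} - \frac{29}{49}.
Apply T(0) = -6: A - \frac{29}{49} = -6 ⇒ A = - \frac{265}{49}.
So T(n) = - \frac{265 \left(-6\right)^{n}}{49} - \frac{6 n}{7} - \frac{29}{49}.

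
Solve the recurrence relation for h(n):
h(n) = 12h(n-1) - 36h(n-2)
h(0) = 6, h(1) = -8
Characteristic equation: x² - 12x + 36 = 0, which is (x - (6))².
Repeated root r = 6.
General solution: h(n) = (A + Bn)·(6)^n.
From h(0) = 6: A = 6.
From h(1) = -8: (A + B)·(6) = -8 ⇒ B = - \frac{22}{3}.
So h(n) = \left(6 - \frac{22 n}{3}\right) \cdot (6)^n.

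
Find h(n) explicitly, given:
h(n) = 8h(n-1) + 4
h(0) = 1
First-order linear non-homogeneous.
Homogeneous solution: h_h(n) = A·(8)^n.
Try constant particular solution h_p = K: K = 8K + 4 ⇒ K = - \frac{4}{7}.
General: h(n) = A·(8)^n - \frac{4}{7}.
Apply h(0) = 1: A - \frac{4}{7} = 1 ⇒ A = \frac{11}{7}.
So h(n) = \frac{11 \cdot 8^{n}}{7} - \frac{4}{7}.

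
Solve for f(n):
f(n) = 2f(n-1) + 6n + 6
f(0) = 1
First-order linear with linear forcing.
Homogeneous solution: f_h(n) = A·(2)^n.
Try particular f_p(n) = pn + q. Substituting:
  pn + q = 2(p(n-1) + q) + 6n + 6.
Matching the n-coefficient: p = 2p + 6 ⇒ p = -6.
Matching constants: q = -2p + 2q + 6 ⇒ q = -18.
General: f(n) = A·(2)^n - 6 n - 18.
Apply f(0) = 1: A - 18 = 1 ⇒ A = 19.
So f(n) = 19 \cdot 2^{n} - 6 n - 18.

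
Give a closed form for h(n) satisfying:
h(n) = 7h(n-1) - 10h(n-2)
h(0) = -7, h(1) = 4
Characteristic equation: x² - 7x + 10 = 0, which factors as (x - (5))(x - (2)) = 0.
Roots r₁ = 5, r₂ = 2 (distinct).
General solution: h(n) = A·(5)^n + B·(2)^n.
From h(0) = -7: A + B = -7.
From h(1) = 4: 5A + 2B = 4.
Solving: A = 6, B = -13.
So h(n) = - 13 \cdot 2^{n} + 6 \cdot 5^{n}.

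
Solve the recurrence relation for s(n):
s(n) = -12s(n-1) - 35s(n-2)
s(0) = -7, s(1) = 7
Characteristic equation: x² + 12x + 35 = 0, which factors as (x - (-5))(x - (-7)) = 0.
Roots r₁ = -5, r₂ = -7 (distinct).
General solution: s(n) = A·(-5)^n + B·(-7)^n.
From s(0) = -7: A + B = -7.
From s(1) = 7: -5A - 7B = 7.
Solving: A = -21, B = 14.
So s(n) = - 21 \left(-5\right)^{n} + 14 \left(-7\right)^{n}.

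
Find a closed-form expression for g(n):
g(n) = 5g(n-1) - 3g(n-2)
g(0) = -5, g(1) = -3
Characteristic equation: x² - 5x + 3 = 0.
Discriminant Δ = (5)² + 4·(-3) = 13.
Roots r₁,₂ = (5 ± √13)/2, so r₁ = \frac{\sqrt{13}}{2} + \frac{5}{2}, r₂ = \frac{5}{2} - \frac{\sqrt{13}}{2}.
General solution: g(n) = A·r₁^n + B·r₂^n.
From the initial conditions, A + B = -5 and r₁A + r₂B = -3.
Since r₁ - r₂ = √13: A = (-3 - (-5)r₂)/√13 = - \frac{5}{2} + \frac{19 \sqrt{13}}{26}, and B = -5 - A = - \frac{19 \sqrt{13}}{26} - \frac{5}{2}.
So g(n) = \left(- \frac{5}{2} + \frac{19 \sqrt{13}}{26}\right)\left(\frac{\sqrt{13}}{2} + \frac{5}{2}\right)^n + \left(- \frac{19 \sqrt{13}}{26} - \frac{5}{2}\right)\left(\frac{5}{2} - \frac{\sqrt{13}}{2}\right)^n.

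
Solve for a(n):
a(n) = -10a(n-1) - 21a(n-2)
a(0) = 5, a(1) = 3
Characteristic equation: x² + 10x + 21 = 0, which factors as (x - (-7))(x - (-3)) = 0.
Roots r₁ = -7, r₂ = -3 (distinct).
General solution: a(n) = A·(-7)^n + B·(-3)^n.
From a(0) = 5: A + B = 5.
From a(1) = 3: -7A - 3B = 3.
Solving: A = - \frac{9}{2}, B = \frac{19}{2}.
So a(n) = \frac{19 \left(-3\right)^{n}}{2} - \frac{9 \left(-7\right)^{n}}{2}.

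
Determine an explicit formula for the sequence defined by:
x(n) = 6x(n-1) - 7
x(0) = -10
First-order linear non-homogeneous.
Homogeneous solution: x_h(n) = A·(6)^n.
Try constant particular solution x_p = K: K = 6K - 7 ⇒ K = \frac{7}{5}.
General: x(n) = A·(6)^n + \frac{7}{5}.
Apply x(0) = -10: A + \frac{7}{5} = -10 ⇒ A = - \frac{57}{5}.
So x(n) = \frac{7}{5} - \frac{57 \cdot 6^{n}}{5}.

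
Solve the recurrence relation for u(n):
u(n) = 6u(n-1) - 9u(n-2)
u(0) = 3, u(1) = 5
Characteristic equation: x² - 6x + 9 = 0, which is (x - (3))².
Repeated root r = 3.
General solution: u(n) = (A + Bn)·(3)^n.
From u(0) = 3: A = 3.
From u(1) = 5: (A + B)·(3) = 5 ⇒ B = - \frac{4}{3}.
So u(n) = \left(3 - \frac{4 n}{3}\right) \cdot (3)^n.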